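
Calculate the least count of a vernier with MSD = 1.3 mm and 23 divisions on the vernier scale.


LC = MSD / n_div
= 1.3 / 23
= 0.0565

0.0565


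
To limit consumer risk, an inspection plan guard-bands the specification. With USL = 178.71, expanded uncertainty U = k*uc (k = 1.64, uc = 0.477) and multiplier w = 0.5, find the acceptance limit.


U = k * uc = 1.64 * 0.477 = 0.78228
guard band g = w * U = 0.5 * 0.78228 = 0.39114
AL = USL - g = 178.71 - 0.39114
AL = 178.3189

178.3189


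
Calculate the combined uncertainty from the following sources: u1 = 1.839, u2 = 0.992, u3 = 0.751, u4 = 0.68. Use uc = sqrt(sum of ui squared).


uc = sqrt(1.839^2 + 0.992^2 + 0.751^2 + 0.68^2)
uc = sqrt(5.392386)
uc = 2.3222

2.3222


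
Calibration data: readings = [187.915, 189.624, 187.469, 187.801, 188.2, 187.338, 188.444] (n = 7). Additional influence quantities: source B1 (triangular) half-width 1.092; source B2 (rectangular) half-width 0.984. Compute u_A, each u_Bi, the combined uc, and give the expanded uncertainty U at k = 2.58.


mean = (187.915 + 189.624 + 187.469 + 187.801 + 188.2 + 187.338 + 188.444) / 7 = 188.113
s = sqrt(sum((x - mean)^2)/(n-1)) = 0.76943269
u_A = s / sqrt(n) = 0.76943269 / sqrt(7) = 0.29081822
u_B1 = 1.092 / sqrt(6) = 0.44580713
u_B2 = 0.984 / sqrt(3) = 0.56811266
uc = sqrt(0.29081822^2 + 0.44580713^2 + 0.56811266^2) = 0.77850577
U = k * uc = 2.58 * 0.77850577
U = 2.0085

2.0085


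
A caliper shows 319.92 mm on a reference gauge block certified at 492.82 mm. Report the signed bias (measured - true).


Systematic error = measured - true
= 319.92 - 492.82
= -172.9000

-172.9000


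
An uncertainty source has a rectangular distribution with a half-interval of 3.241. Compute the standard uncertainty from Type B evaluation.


u_B = half_width / sqrt(3)
u_B = 3.241 / 1.7320508
u_B = 1.8712

1.8712


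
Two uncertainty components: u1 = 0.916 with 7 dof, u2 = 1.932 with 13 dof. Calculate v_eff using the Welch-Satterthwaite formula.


uc = sqrt(u1^2 + u2^2) = sqrt(0.916^2 + 1.932^2) = 2.1381487
v_eff = uc^4 / (u1^4/v1 + u2^4/v2)
= 2.1381487^4 / (0.916^4/7 + 1.932^4/13)
= 20.900257 / 1.1723029
v_eff = 17.8284

17.8284


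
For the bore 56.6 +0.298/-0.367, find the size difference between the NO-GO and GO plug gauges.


GO = nominal - lower_tol (smallest hole = maximum material condition)
GO = 56.6 - 0.367 = 56.233
NO-GO = nominal + upper_tol (largest hole = least material condition)
NO-GO = 56.6 + 0.298 = 56.898
spread = NO-GO - GO = 56.898 - 56.233 = 0.6650

0.6650


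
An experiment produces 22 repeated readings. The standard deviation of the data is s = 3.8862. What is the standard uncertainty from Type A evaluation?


u_A = s / sqrt(n)
u_A = 3.8862 / sqrt(22)
u_A = 3.8862 / 4.6904158
u_A = 0.8285

0.8285


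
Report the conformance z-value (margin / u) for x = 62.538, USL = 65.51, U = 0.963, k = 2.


u = U / k = 0.963 / 2 = 0.4815
margin = |USL - x| = |65.51 - 62.538| = 2.972
z = margin / u = 2.972 / 0.4815
z = 6.1724

6.1724


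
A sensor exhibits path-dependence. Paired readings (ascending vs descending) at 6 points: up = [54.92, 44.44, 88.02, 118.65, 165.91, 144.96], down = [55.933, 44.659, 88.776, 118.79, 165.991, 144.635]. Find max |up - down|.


|54.92 - 55.933| = 1.0130
|44.44 - 44.659| = 0.2190
|88.02 - 88.776| = 0.7560
|118.65 - 118.79| = 0.1400
|165.91 - 165.991| = 0.0810
|144.96 - 144.635| = 0.3250
hysteresis = max(diffs) = 1.0130

1.0130


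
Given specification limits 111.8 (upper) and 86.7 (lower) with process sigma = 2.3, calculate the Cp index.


Cp = (USL - LSL) / (6 * sigma)
= (111.8 - 86.7) / (6 * 2.3)
= 25.1000 / 13.8000
= 1.8188

1.8188


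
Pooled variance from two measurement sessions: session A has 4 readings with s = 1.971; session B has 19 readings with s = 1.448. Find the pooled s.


s_p = sqrt(((n1-1)*s1^2 + (n2-1)*s2^2) / (n1+n2-2))
numerator = (4-1)*1.971^2 + (19-1)*1.448^2 = 11.654523 + 37.740672 = 49.395195
denominator = 4 + 19 - 2 = 21
s_p^2 = 49.395195 / 21 = 2.3521521
s_p = sqrt(2.3521521) = 1.5337

1.5337


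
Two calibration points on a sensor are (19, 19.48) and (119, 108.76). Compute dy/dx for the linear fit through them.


slope = (y2 - y1) / (x2 - x1)
= (108.76 - 19.48) / (119 - 19)
= 89.2800 / 100
= 0.8928

0.8928


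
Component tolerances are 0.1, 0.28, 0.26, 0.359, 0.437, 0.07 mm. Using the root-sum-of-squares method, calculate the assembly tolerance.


RSS = sqrt(0.1^2 + 0.28^2 + 0.26^2 + 0.359^2 + 0.437^2 + 0.07^2)
= sqrt(0.48075)
= 0.6934

0.6934


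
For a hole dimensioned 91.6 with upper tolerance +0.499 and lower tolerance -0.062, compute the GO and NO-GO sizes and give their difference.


GO = nominal - lower_tol (smallest hole = maximum material condition)
GO = 91.6 - 0.062 = 91.538
NO-GO = nominal + upper_tol (largest hole = least material condition)
NO-GO = 91.6 + 0.499 = 92.099
spread = NO-GO - GO = 92.099 - 91.538 = 0.5610

0.5610


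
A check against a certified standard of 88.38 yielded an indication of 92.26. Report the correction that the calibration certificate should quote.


Correction = standard - reading
= 88.38 - 92.26
= -3.8800

-3.8800


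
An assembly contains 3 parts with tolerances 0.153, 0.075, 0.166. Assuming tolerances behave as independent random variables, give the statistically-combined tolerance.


RSS = sqrt(0.153^2 + 0.075^2 + 0.166^2)
= sqrt(0.05659)
= 0.2379

0.2379


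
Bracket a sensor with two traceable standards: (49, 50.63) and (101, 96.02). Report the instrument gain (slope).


slope = (y2 - y1) / (x2 - x1)
= (96.02 - 50.63) / (101 - 49)
= 45.3900 / 52
= 0.8729

0.8729


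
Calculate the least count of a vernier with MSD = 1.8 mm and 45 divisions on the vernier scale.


LC = MSD / n_div
= 1.8 / 45
= 0.0400

0.0400


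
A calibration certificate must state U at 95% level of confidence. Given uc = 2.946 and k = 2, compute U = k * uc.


U = k * uc
U = 2 * 2.946
U = 5.8920

5.8920


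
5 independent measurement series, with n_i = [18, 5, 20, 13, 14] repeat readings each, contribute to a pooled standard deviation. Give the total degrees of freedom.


nu = sum_i (n_i - 1)
nu = ((18 - 1) + (5 - 1) + (20 - 1) + (13 - 1) + (14 - 1))
nu = 17 + 4 + 19 + 12 + 13
nu = 65

65


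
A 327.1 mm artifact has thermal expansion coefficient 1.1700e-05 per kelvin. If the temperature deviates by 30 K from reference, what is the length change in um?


dL = L * alpha * dT
= 327.1 * 1.1700e-05 * 30
= 0.1148121 mm
dL_um = 0.1148121 * 1000 = 114.8121 um

114.8121


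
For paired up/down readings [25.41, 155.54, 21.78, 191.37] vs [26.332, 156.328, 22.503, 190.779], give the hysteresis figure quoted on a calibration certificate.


|25.41 - 26.332| = 0.9220
|155.54 - 156.328| = 0.7880
|21.78 - 22.503| = 0.7230
|191.37 - 190.779| = 0.5910
hysteresis = max(diffs) = 0.9220

0.9220


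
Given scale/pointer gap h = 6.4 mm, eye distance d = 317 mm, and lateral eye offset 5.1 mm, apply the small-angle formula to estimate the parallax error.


error = h * offset / d
= 6.4 * 5.1 / 317
= 0.1030

0.1030


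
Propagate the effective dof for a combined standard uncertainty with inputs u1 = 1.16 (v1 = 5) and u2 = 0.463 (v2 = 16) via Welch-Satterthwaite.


uc = sqrt(u1^2 + u2^2) = sqrt(1.16^2 + 0.463^2) = 1.2489872
v_eff = uc^4 / (u1^4/v1 + u2^4/v2)
= 1.2489872^4 / (1.16^4/5 + 0.463^4/16)
= 2.4335034 / 0.365
v_eff = 6.6671

6.6671


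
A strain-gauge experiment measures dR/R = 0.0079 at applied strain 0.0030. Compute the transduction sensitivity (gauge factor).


GF = (dR/R) / epsilon
= 0.0079 / 0.0030
= 2.6333

2.6333


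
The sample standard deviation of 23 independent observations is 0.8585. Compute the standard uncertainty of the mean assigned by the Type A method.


u_A = s / sqrt(n)
u_A = 0.8585 / sqrt(23)
u_A = 0.8585 / 4.7958315
u_A = 0.1790

0.1790


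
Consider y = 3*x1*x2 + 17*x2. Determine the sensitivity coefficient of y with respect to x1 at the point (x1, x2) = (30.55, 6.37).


y = 3*x1*x2 + 17*x2
dy/dx1 = 3*x2
Evaluate at x2 = 6.37: c1 = 3 * 6.37
c1 = 19.1100

19.1100


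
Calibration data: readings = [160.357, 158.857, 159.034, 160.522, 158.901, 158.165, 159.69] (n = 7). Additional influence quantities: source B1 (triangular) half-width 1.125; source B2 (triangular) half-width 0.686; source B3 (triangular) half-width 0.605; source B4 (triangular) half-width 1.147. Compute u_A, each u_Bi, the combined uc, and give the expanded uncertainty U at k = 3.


mean = (160.357 + 158.857 + 159.034 + 160.522 + 158.901 + 158.165 + 159.69) / 7 = 159.3608571
s = sqrt(sum((x - mean)^2)/(n-1)) = 0.86131091
u_A = s / sqrt(n) = 0.86131091 / sqrt(7) = 0.32554492
u_B1 = 1.125 / sqrt(6) = 0.45927933
u_B2 = 0.686 / sqrt(6) = 0.28005833
u_B3 = 0.605 / sqrt(6) = 0.24699022
u_B4 = 1.147 / sqrt(6) = 0.46826079
uc = sqrt(0.32554492^2 + 0.45927933^2 + 0.28005833^2 + 0.24699022^2 + 0.46826079^2) = 0.82196229
U = k * uc = 3 * 0.82196229
U = 2.4659

2.4659


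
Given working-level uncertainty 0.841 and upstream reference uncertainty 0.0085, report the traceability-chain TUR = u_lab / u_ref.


TUR = u_lab / u_ref
= 0.841 / 0.0085
= 98.9412

98.9412


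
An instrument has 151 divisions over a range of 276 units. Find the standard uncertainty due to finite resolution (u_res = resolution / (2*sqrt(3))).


resolution = range / divisions
resolution = 276 / 151 = 1.8278146
u_res = resolution / (2*sqrt(3))
u_res = 1.8278146 / 3.4641016
u_res = 0.5276

0.5276


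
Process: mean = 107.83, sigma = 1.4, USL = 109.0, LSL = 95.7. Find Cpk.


Cpu = (USL - mean) / (3*sigma) = (109.0 - 107.83) / (3*1.4) = 0.2786
Cpl = (mean - LSL) / (3*sigma) = (107.83 - 95.7) / (3*1.4) = 2.8881
Cpk = min(Cpu, Cpl) = 0.2786

0.2786


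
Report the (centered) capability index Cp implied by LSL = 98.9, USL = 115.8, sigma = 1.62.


Cp = (USL - LSL) / (6 * sigma)
= (115.8 - 98.9) / (6 * 1.62)
= 16.9000 / 9.7200
= 1.7387

1.7387


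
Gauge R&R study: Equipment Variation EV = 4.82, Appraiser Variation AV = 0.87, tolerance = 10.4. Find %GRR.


GRR = sqrt(EV^2 + AV^2) = sqrt(4.82^2 + 0.87^2) = 4.8978873
%GRR = GRR / tol * 100 = 4.8978873 / 10.4 * 100
%GRR = 47.0951

47.0951


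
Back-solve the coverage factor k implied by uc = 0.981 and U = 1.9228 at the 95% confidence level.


k = U / uc
k = 1.9228 / 0.981
k = 1.96

1.96


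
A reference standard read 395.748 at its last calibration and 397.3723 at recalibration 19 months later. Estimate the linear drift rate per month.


rate = (v2 - v1) / months
= (397.3723 - 395.748) / 19
= 1.6243 / 19
= 0.0855

0.0855


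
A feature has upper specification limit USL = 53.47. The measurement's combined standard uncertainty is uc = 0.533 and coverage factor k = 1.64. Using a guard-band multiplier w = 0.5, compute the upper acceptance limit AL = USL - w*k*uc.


U = k * uc = 1.64 * 0.533 = 0.87412
guard band g = w * U = 0.5 * 0.87412 = 0.43706
AL = USL - g = 53.47 - 0.43706
AL = 53.0329

53.0329


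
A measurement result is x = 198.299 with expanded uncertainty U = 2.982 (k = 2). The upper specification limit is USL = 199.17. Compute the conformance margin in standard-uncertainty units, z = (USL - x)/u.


u = U / k = 2.982 / 2 = 1.491
margin = |USL - x| = |199.17 - 198.299| = 0.871
z = margin / u = 0.871 / 1.491
z = 0.5842

0.5842


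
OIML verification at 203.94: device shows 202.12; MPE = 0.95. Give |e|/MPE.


e = indication - reference = 202.12 - 203.94 = -1.8200
|e| = 1.8200
ratio = |e| / MPE = 1.8200 / 0.95
ratio = 1.9158

1.9158


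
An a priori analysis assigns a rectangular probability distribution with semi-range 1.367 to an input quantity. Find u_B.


u_B = half_width / sqrt(3)
u_B = 1.367 / 1.7320508
u_B = 0.7892

0.7892


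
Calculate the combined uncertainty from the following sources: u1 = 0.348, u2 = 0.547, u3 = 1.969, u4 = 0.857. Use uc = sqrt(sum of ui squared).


uc = sqrt(0.348^2 + 0.547^2 + 1.969^2 + 0.857^2)
uc = sqrt(5.031723)
uc = 2.2432

2.2432


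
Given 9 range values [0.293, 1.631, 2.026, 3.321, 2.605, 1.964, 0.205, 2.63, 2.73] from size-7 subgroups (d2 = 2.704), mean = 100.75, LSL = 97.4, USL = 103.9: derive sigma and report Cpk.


R_bar = (0.293 + 1.631 + 2.026 + 3.321 + 2.605 + 1.964 + 0.205 + 2.63 + 2.73) / 9 = 1.9338889
sigma = R_bar / d2 = 1.9338889 / 2.704 = 0.7151956
Cp = (USL - LSL)/(6*sigma) = (103.9 - 97.4)/(6*0.7151956) = 1.5147
Cpu = (103.9 - 100.75)/(3*0.7151956) = 1.4681
Cpl = (100.75 - 97.4)/(3*0.7151956) = 1.5613
Cpk = min(Cpu, Cpl) = 1.4681

1.4681


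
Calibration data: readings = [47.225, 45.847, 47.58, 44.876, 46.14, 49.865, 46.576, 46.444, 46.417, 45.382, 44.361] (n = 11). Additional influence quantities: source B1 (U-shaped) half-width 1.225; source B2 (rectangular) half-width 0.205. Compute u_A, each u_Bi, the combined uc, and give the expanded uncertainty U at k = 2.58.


mean = (47.225 + 45.847 + 47.58 + 44.876 + 46.14 + 49.865 + 46.576 + 46.444 + 46.417 + 45.382 + 44.361) / 11 = 46.42845455
s = sqrt(sum((x - mean)^2)/(n-1)) = 1.4830163
u_A = s / sqrt(n) = 1.4830163 / sqrt(11) = 0.44714624
u_B1 = 1.225 / sqrt(2) = 0.86620581
u_B2 = 0.205 / sqrt(3) = 0.11835681
uc = sqrt(0.44714624^2 + 0.86620581^2 + 0.11835681^2) = 0.98196772
U = k * uc = 2.58 * 0.98196772
U = 2.5335

2.5335


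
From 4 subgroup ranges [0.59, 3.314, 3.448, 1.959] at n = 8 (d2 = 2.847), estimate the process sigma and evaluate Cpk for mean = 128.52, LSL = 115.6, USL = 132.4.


R_bar = (0.59 + 3.314 + 3.448 + 1.959) / 4 = 2.32775
sigma = R_bar / d2 = 2.32775 / 2.847 = 0.81761503
Cp = (USL - LSL)/(6*sigma) = (132.4 - 115.6)/(6*0.81761503) = 3.4246
Cpu = (132.4 - 128.52)/(3*0.81761503) = 1.5818
Cpl = (128.52 - 115.6)/(3*0.81761503) = 5.2674
Cpk = min(Cpu, Cpl) = 1.5818

1.5818


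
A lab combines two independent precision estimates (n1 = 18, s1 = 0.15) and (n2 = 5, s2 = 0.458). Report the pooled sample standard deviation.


s_p = sqrt(((n1-1)*s1^2 + (n2-1)*s2^2) / (n1+n2-2))
numerator = (18-1)*0.15^2 + (5-1)*0.458^2 = 0.3825 + 0.839056 = 1.221556
denominator = 18 + 5 - 2 = 21
s_p^2 = 1.221556 / 21 = 0.058169333
s_p = sqrt(0.058169333) = 0.2412

0.2412


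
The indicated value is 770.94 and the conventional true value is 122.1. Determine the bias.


Systematic error = measured - true
= 770.94 - 122.1
= 648.8400

648.8400


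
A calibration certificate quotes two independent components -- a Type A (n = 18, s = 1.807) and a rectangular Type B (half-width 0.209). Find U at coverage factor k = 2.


u_A = s / sqrt(n) = 1.807 / sqrt(18) = 0.42591398
u_B = half_width / sqrt(3) = 0.209 / sqrt(3) = 0.12066621
uc = sqrt(u_A^2 + u_B^2) = sqrt(0.42591398^2 + 0.12066621^2) = 0.44267714
U = k * uc = 2 * 0.44267714
U = 0.8854

0.8854


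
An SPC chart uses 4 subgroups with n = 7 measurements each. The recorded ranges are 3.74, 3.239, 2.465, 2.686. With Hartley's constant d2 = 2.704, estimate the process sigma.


R_bar = (3.74 + 3.239 + 2.465 + 2.686) / 4
R_bar = 12.13 / 4 = 3.0325
sigma_hat = R_bar / d2 = 3.0325 / 2.704 = 1.1215

1.1215


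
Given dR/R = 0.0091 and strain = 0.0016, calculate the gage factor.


GF = (dR/R) / epsilon
= 0.0091 / 0.0016
= 5.6875

5.6875


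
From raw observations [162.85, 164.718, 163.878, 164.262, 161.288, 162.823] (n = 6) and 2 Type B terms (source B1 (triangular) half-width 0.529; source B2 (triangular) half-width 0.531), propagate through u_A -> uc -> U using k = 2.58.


mean = (162.85 + 164.718 + 163.878 + 164.262 + 161.288 + 162.823) / 6 = 163.3031667
s = sqrt(sum((x - mean)^2)/(n-1)) = 1.2448586
u_A = s / sqrt(n) = 1.2448586 / sqrt(6) = 0.5082114
u_B1 = 0.529 / sqrt(6) = 0.21596335
u_B2 = 0.531 / sqrt(6) = 0.21677984
uc = sqrt(0.5082114^2 + 0.21596335^2 + 0.21677984^2) = 0.59322213
U = k * uc = 2.58 * 0.59322213
U = 1.5305

1.5305


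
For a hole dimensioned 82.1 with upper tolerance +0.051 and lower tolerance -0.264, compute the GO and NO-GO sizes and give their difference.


GO = nominal - lower_tol (smallest hole = maximum material condition)
GO = 82.1 - 0.264 = 81.836
NO-GO = nominal + upper_tol (largest hole = least material condition)
NO-GO = 82.1 + 0.051 = 82.151
spread = NO-GO - GO = 82.151 - 81.836 = 0.3150

0.3150


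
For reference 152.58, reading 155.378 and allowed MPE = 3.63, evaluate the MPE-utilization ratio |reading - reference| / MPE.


e = indication - reference = 155.378 - 152.58 = 2.7980
|e| = 2.7980
ratio = |e| / MPE = 2.7980 / 3.63
ratio = 0.7708

0.7708


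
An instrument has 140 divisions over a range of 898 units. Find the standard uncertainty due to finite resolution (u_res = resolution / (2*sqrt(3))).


resolution = range / divisions
resolution = 898 / 140 = 6.4142857
u_res = resolution / (2*sqrt(3))
u_res = 6.4142857 / 3.4641016
u_res = 1.8516

1.8516


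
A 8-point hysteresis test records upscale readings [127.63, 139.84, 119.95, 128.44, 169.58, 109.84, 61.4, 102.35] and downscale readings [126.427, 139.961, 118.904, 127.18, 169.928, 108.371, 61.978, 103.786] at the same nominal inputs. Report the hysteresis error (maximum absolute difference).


|127.63 - 126.427| = 1.2030
|139.84 - 139.961| = 0.1210
|119.95 - 118.904| = 1.0460
|128.44 - 127.18| = 1.2600
|169.58 - 169.928| = 0.3480
|109.84 - 108.371| = 1.4690
|61.4 - 61.978| = 0.5780
|102.35 - 103.786| = 1.4360
hysteresis = max(diffs) = 1.4690

1.4690


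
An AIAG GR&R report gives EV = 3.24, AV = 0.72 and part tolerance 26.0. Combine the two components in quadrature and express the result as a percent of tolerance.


GRR = sqrt(EV^2 + AV^2) = sqrt(3.24^2 + 0.72^2) = 3.319036
%GRR = GRR / tol * 100 = 3.319036 / 26.0 * 100
%GRR = 12.7655

12.7655


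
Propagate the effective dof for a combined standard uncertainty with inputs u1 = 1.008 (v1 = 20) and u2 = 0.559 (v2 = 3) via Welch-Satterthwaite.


uc = sqrt(u1^2 + u2^2) = sqrt(1.008^2 + 0.559^2) = 1.1526253
v_eff = uc^4 / (u1^4/v1 + u2^4/v2)
= 1.1526253^4 / (1.008^4/20 + 0.559^4/3)
= 1.765032 / 0.084167428
v_eff = 20.9705

20.9705


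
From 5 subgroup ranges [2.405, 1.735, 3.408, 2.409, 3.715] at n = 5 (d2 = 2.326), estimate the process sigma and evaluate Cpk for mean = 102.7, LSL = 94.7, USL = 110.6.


R_bar = (2.405 + 1.735 + 3.408 + 2.409 + 3.715) / 5 = 2.7344
sigma = R_bar / d2 = 2.7344 / 2.326 = 1.1755804
Cp = (USL - LSL)/(6*sigma) = (110.6 - 94.7)/(6*1.1755804) = 2.2542
Cpu = (110.6 - 102.7)/(3*1.1755804) = 2.2400
Cpl = (102.7 - 94.7)/(3*1.1755804) = 2.2684
Cpk = min(Cpu, Cpl) = 2.2400

2.2400


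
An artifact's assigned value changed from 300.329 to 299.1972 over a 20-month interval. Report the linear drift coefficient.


rate = (v2 - v1) / months
= (299.1972 - 300.329) / 20
= -1.1318 / 20
= -0.0566

-0.0566


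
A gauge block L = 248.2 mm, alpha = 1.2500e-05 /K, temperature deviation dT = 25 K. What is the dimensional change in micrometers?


dL = L * alpha * dT
= 248.2 * 1.2500e-05 * 25
= 0.0775625 mm
dL_um = 0.0775625 * 1000 = 77.5625 um

77.5625


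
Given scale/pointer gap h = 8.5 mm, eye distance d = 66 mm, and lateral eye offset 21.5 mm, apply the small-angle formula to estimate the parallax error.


error = h * offset / d
= 8.5 * 21.5 / 66
= 2.7689

2.7689


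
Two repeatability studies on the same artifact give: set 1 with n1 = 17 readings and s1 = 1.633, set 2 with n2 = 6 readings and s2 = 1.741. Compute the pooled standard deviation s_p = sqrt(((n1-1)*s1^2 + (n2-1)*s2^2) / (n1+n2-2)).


s_p = sqrt(((n1-1)*s1^2 + (n2-1)*s2^2) / (n1+n2-2))
numerator = (17-1)*1.633^2 + (6-1)*1.741^2 = 42.667024 + 15.155405 = 57.822429
denominator = 17 + 6 - 2 = 21
s_p^2 = 57.822429 / 21 = 2.753449
s_p = sqrt(2.753449) = 1.6594

1.6594


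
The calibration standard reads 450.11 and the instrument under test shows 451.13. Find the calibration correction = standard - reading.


Correction = standard - reading
= 450.11 - 451.13
= -1.0200

-1.0200


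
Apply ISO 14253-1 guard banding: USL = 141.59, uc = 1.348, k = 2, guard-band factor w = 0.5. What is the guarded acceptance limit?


U = k * uc = 2 * 1.348 = 2.696
guard band g = w * U = 0.5 * 2.696 = 1.348
AL = USL - g = 141.59 - 1.348
AL = 140.2420

140.2420


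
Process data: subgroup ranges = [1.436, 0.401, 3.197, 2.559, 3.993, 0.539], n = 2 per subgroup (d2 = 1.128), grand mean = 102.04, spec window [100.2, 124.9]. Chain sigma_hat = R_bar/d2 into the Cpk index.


R_bar = (1.436 + 0.401 + 3.197 + 2.559 + 3.993 + 0.539) / 6 = 2.0208333
sigma = R_bar / d2 = 2.0208333 / 1.128 = 1.7915189
Cp = (USL - LSL)/(6*sigma) = (124.9 - 100.2)/(6*1.7915189) = 2.2979
Cpu = (124.9 - 102.04)/(3*1.7915189) = 4.2534
Cpl = (102.04 - 100.2)/(3*1.7915189) = 0.3424
Cpk = min(Cpu, Cpl) = 0.3424

0.3424


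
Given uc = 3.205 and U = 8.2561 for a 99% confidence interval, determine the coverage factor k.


k = U / uc
k = 8.2561 / 3.205
k = 2.576

2.576


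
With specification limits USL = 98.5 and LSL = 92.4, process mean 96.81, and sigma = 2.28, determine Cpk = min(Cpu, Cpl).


Cpu = (USL - mean) / (3*sigma) = (98.5 - 96.81) / (3*2.28) = 0.2471
Cpl = (mean - LSL) / (3*sigma) = (96.81 - 92.4) / (3*2.28) = 0.6447
Cpk = min(Cpu, Cpl) = 0.2471

0.2471


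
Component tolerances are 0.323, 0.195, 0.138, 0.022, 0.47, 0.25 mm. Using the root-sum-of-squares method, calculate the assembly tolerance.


RSS = sqrt(0.323^2 + 0.195^2 + 0.138^2 + 0.022^2 + 0.47^2 + 0.25^2)
= sqrt(0.445282)
= 0.6673

0.6673


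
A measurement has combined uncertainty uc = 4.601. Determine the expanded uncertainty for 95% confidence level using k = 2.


U = k * uc
U = 2 * 4.601
U = 9.2020

9.2020


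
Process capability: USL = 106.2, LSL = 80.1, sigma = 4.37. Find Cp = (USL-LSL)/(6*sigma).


Cp = (USL - LSL) / (6 * sigma)
= (106.2 - 80.1) / (6 * 4.37)
= 26.1000 / 26.2200
= 0.9954

0.9954


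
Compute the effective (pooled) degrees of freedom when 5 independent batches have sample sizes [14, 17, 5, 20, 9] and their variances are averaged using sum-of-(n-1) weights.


nu = sum_i (n_i - 1)
nu = ((14 - 1) + (17 - 1) + (5 - 1) + (20 - 1) + (9 - 1))
nu = 13 + 16 + 4 + 19 + 8
nu = 60

60


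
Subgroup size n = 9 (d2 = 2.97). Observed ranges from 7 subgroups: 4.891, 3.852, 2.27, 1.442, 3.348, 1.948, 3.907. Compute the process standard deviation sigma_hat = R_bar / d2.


R_bar = (4.891 + 3.852 + 2.27 + 1.442 + 3.348 + 1.948 + 3.907) / 7
R_bar = 21.658 / 7 = 3.094
sigma_hat = R_bar / d2 = 3.094 / 2.97 = 1.0418

1.0418


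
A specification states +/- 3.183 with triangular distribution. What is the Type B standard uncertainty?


u_B = half_width / sqrt(6)
u_B = 3.183 / 2.4494897
u_B = 1.2995

1.2995


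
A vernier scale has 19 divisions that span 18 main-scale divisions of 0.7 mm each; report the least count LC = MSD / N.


LC = MSD / n_div
= 0.7 / 19
= 0.0368

0.0368


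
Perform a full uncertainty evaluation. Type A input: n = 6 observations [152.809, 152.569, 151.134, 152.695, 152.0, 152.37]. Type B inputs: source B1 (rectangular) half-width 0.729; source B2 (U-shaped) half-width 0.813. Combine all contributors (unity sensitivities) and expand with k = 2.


mean = (152.809 + 152.569 + 151.134 + 152.695 + 152.0 + 152.37) / 6 = 152.2628333
s = sqrt(sum((x - mean)^2)/(n-1)) = 0.62187375
u_A = s / sqrt(n) = 0.62187375 / sqrt(6) = 0.2538789
u_B1 = 0.729 / sqrt(3) = 0.42088835
u_B2 = 0.813 / sqrt(2) = 0.57487781
uc = sqrt(0.2538789^2 + 0.42088835^2 + 0.57487781^2) = 0.75636367
U = k * uc = 2 * 0.75636367
U = 1.5127

1.5127


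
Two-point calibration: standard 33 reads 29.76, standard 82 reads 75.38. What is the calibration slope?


slope = (y2 - y1) / (x2 - x1)
= (75.38 - 29.76) / (82 - 33)
= 45.6200 / 49
= 0.9310

0.9310


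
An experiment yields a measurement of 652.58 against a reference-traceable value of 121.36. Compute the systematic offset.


Systematic error = measured - true
= 652.58 - 121.36
= 531.2200

531.2200


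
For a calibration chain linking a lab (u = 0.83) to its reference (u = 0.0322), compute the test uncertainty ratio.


TUR = u_lab / u_ref
= 0.83 / 0.0322
= 25.7764

25.7764


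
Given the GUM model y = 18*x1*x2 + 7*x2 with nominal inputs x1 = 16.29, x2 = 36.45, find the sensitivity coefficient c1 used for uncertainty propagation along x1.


y = 18*x1*x2 + 7*x2
dy/dx1 = 18*x2
Evaluate at x2 = 36.45: c1 = 18 * 36.45
c1 = 656.1000

656.1000


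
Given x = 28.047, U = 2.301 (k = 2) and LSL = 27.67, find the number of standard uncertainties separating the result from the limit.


u = U / k = 2.301 / 2 = 1.1505
margin = |LSL - x| = |27.67 - 28.047| = 0.377
z = margin / u = 0.377 / 1.1505
z = 0.3277

0.3277


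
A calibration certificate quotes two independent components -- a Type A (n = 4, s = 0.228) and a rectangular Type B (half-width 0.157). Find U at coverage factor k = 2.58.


u_A = s / sqrt(n) = 0.228 / sqrt(4) = 0.114
u_B = half_width / sqrt(3) = 0.157 / sqrt(3) = 0.090643992
uc = sqrt(u_A^2 + u_B^2) = sqrt(0.114^2 + 0.090643992^2) = 0.14564454
U = k * uc = 2.58 * 0.14564454
U = 0.3758

0.3758


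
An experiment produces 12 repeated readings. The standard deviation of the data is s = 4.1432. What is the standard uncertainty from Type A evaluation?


u_A = s / sqrt(n)
u_A = 4.1432 / sqrt(12)
u_A = 4.1432 / 3.4641016
u_A = 1.1960

1.1960


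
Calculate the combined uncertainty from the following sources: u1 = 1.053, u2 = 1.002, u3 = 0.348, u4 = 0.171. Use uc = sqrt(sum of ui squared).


uc = sqrt(1.053^2 + 1.002^2 + 0.348^2 + 0.171^2)
uc = sqrt(2.263158)
uc = 1.5044

1.5044


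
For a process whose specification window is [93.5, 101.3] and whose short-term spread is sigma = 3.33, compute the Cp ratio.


Cp = (USL - LSL) / (6 * sigma)
= (101.3 - 93.5) / (6 * 3.33)
= 7.8000 / 19.9800
= 0.3904

0.3904


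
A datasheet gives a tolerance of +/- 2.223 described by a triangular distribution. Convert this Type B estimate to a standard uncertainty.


u_B = half_width / sqrt(6)
u_B = 2.223 / 2.4494897
u_B = 0.9075

0.9075


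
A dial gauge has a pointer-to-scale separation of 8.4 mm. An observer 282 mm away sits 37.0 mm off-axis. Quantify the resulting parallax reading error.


error = h * offset / d
= 8.4 * 37.0 / 282
= 1.1021

1.1021


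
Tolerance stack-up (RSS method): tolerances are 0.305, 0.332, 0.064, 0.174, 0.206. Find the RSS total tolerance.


RSS = sqrt(0.305^2 + 0.332^2 + 0.064^2 + 0.174^2 + 0.206^2)
= sqrt(0.280057)
= 0.5292

0.5292


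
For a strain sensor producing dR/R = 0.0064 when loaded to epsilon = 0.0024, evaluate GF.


GF = (dR/R) / epsilon
= 0.0064 / 0.0024
= 2.6667

2.6667


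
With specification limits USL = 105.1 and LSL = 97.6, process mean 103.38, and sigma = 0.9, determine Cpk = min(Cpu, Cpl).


Cpu = (USL - mean) / (3*sigma) = (105.1 - 103.38) / (3*0.9) = 0.6370
Cpl = (mean - LSL) / (3*sigma) = (103.38 - 97.6) / (3*0.9) = 2.1407
Cpk = min(Cpu, Cpl) = 0.6370

0.6370


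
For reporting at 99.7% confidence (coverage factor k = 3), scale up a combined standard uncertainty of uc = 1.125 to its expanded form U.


U = k * uc
U = 3 * 1.125
U = 3.3750

3.3750


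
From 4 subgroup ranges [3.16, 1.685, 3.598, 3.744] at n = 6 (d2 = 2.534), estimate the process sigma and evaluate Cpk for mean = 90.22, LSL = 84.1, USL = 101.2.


R_bar = (3.16 + 1.685 + 3.598 + 3.744) / 4 = 3.04675
sigma = R_bar / d2 = 3.04675 / 2.534 = 1.2023481
Cp = (USL - LSL)/(6*sigma) = (101.2 - 84.1)/(6*1.2023481) = 2.3704
Cpu = (101.2 - 90.22)/(3*1.2023481) = 3.0440
Cpl = (90.22 - 84.1)/(3*1.2023481) = 1.6967
Cpk = min(Cpu, Cpl) = 1.6967

1.6967


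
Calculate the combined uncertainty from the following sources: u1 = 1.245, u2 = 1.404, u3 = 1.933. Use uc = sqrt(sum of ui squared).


uc = sqrt(1.245^2 + 1.404^2 + 1.933^2)
uc = sqrt(7.25773)
uc = 2.6940

2.6940


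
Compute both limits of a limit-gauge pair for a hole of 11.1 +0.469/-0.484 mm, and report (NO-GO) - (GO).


GO = nominal - lower_tol (smallest hole = maximum material condition)
GO = 11.1 - 0.484 = 10.616
NO-GO = nominal + upper_tol (largest hole = least material condition)
NO-GO = 11.1 + 0.469 = 11.569
spread = NO-GO - GO = 11.569 - 10.616 = 0.9530

0.9530


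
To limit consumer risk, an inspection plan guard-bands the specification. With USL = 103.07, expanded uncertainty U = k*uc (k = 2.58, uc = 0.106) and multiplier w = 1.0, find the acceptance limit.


U = k * uc = 2.58 * 0.106 = 0.27348
guard band g = w * U = 1.0 * 0.27348 = 0.27348
AL = USL - g = 103.07 - 0.27348
AL = 102.7965

102.7965


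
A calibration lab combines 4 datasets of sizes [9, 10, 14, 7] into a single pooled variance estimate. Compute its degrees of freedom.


nu = sum_i (n_i - 1)
nu = ((9 - 1) + (10 - 1) + (14 - 1) + (7 - 1))
nu = 8 + 9 + 13 + 6
nu = 36

36


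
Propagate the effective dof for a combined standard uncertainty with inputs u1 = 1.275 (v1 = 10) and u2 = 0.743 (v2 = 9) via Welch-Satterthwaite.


uc = sqrt(u1^2 + u2^2) = sqrt(1.275^2 + 0.743^2) = 1.4756944
v_eff = uc^4 / (u1^4/v1 + u2^4/v2)
= 1.4756944^4 / (1.275^4/10 + 0.743^4/9)
= 4.7422639 / 0.29812767
v_eff = 15.9068

15.9068


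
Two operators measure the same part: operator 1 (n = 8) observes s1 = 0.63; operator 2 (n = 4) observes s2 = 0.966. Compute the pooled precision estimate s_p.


s_p = sqrt(((n1-1)*s1^2 + (n2-1)*s2^2) / (n1+n2-2))
numerator = (8-1)*0.63^2 + (4-1)*0.966^2 = 2.7783 + 2.799468 = 5.577768
denominator = 8 + 4 - 2 = 10
s_p^2 = 5.577768 / 10 = 0.5577768
s_p = sqrt(0.5577768) = 0.7468

0.7468


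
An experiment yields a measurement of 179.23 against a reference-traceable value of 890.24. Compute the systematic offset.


Systematic error = measured - true
= 179.23 - 890.24
= -711.0100

-711.0100


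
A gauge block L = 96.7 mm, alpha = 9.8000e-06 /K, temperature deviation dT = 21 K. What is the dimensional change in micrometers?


dL = L * alpha * dT
= 96.7 * 9.8000e-06 * 21
= 0.0199009 mm
dL_um = 0.0199009 * 1000 = 19.9009 um

19.9009


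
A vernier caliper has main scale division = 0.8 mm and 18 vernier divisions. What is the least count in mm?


LC = MSD / n_div
= 0.8 / 18
= 0.0444

0.0444


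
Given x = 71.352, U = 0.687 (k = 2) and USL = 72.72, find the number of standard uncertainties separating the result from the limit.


u = U / k = 0.687 / 2 = 0.3435
margin = |USL - x| = |72.72 - 71.352| = 1.368
z = margin / u = 1.368 / 0.3435
z = 3.9825

3.9825


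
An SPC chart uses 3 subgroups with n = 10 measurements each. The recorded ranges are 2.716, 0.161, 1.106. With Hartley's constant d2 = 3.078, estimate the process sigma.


R_bar = (2.716 + 0.161 + 1.106) / 3
R_bar = 3.983 / 3 = 1.3276667
sigma_hat = R_bar / d2 = 1.3276667 / 3.078 = 0.4313

0.4313


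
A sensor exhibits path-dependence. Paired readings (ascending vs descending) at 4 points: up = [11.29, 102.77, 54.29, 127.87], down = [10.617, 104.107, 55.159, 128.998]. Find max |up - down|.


|11.29 - 10.617| = 0.6730
|102.77 - 104.107| = 1.3370
|54.29 - 55.159| = 0.8690
|127.87 - 128.998| = 1.1280
hysteresis = max(diffs) = 1.3370

1.3370


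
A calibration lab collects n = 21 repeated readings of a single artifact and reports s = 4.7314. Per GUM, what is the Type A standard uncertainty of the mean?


u_A = s / sqrt(n)
u_A = 4.7314 / sqrt(21)
u_A = 4.7314 / 4.5825757
u_A = 1.0325

1.0325


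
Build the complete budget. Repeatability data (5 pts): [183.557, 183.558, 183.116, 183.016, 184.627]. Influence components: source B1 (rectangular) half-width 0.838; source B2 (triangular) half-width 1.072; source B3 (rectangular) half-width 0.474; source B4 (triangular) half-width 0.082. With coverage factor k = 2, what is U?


mean = (183.557 + 183.558 + 183.116 + 183.016 + 184.627) / 5 = 183.5748
s = sqrt(sum((x - mean)^2)/(n-1)) = 0.63845102
u_A = s / sqrt(n) = 0.63845102 / sqrt(5) = 0.28552398
u_B1 = 0.838 / sqrt(3) = 0.48381953
u_B2 = 1.072 / sqrt(6) = 0.43764217
u_B3 = 0.474 / sqrt(3) = 0.27366403
u_B4 = 0.082 / sqrt(6) = 0.03347636
uc = sqrt(0.28552398^2 + 0.48381953^2 + 0.43764217^2 + 0.27366403^2 + 0.03347636^2) = 0.76364168
U = k * uc = 2 * 0.76364168
U = 1.5273

1.5273


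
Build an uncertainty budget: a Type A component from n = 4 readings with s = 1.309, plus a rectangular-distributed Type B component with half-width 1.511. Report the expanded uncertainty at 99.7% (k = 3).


u_A = s / sqrt(n) = 1.309 / sqrt(4) = 0.6545
u_B = half_width / sqrt(3) = 1.511 / sqrt(3) = 0.87237626
uc = sqrt(u_A^2 + u_B^2) = sqrt(0.6545^2 + 0.87237626^2) = 1.090601
U = k * uc = 3 * 1.090601
U = 3.2718

3.2718


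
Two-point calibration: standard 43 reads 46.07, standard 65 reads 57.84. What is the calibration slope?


slope = (y2 - y1) / (x2 - x1)
= (57.84 - 46.07) / (65 - 43)
= 11.7700 / 22
= 0.5350

0.5350


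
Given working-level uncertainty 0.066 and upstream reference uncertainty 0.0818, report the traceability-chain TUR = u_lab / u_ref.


TUR = u_lab / u_ref
= 0.066 / 0.0818
= 0.8068

0.8068


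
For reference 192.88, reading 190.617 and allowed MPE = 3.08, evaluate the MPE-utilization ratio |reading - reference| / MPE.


e = indication - reference = 190.617 - 192.88 = -2.2630
|e| = 2.2630
ratio = |e| / MPE = 2.2630 / 3.08
ratio = 0.7347

0.7347


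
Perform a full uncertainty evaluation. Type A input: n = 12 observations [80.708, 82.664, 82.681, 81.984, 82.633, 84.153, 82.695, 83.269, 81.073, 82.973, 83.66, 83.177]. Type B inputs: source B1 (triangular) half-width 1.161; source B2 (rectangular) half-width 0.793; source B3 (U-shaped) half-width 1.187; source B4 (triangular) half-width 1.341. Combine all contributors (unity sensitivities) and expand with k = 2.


mean = (80.708 + 82.664 + 82.681 + 81.984 + 82.633 + 84.153 + 82.695 + 83.269 + 81.073 + 82.973 + 83.66 + 83.177) / 12 = 82.63916667
s = sqrt(sum((x - mean)^2)/(n-1)) = 0.98849011
u_A = s / sqrt(n) = 0.98849011 / sqrt(12) = 0.28535252
u_B1 = 1.161 / sqrt(6) = 0.47397627
u_B2 = 0.793 / sqrt(3) = 0.45783876
u_B3 = 1.187 / sqrt(2) = 0.83933575
u_B4 = 1.341 / sqrt(6) = 0.54746096
uc = sqrt(0.28535252^2 + 0.47397627^2 + 0.45783876^2 + 0.83933575^2 + 0.54746096^2) = 1.2328398
U = k * uc = 2 * 1.2328398
U = 2.4657

2.4657


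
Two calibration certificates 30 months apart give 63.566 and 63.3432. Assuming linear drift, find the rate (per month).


rate = (v2 - v1) / months
= (63.3432 - 63.566) / 30
= -0.2228 / 30
= -0.0074

-0.0074


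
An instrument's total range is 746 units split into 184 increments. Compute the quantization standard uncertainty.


resolution = range / divisions
resolution = 746 / 184 = 4.0543478
u_res = resolution / (2*sqrt(3))
u_res = 4.0543478 / 3.4641016
u_res = 1.1704

1.1704


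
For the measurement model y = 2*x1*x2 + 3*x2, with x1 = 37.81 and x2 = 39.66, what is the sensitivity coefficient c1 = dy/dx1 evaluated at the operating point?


y = 2*x1*x2 + 3*x2
dy/dx1 = 2*x2
Evaluate at x2 = 39.66: c1 = 2 * 39.66
c1 = 79.3200

79.3200


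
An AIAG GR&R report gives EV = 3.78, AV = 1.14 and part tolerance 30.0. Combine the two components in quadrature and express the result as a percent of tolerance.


GRR = sqrt(EV^2 + AV^2) = sqrt(3.78^2 + 1.14^2) = 3.9481641
%GRR = GRR / tol * 100 = 3.9481641 / 30.0 * 100
%GRR = 13.1605

13.1605


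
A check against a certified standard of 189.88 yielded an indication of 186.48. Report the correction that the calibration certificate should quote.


Correction = standard - reading
= 189.88 - 186.48
= 3.4000

3.4000


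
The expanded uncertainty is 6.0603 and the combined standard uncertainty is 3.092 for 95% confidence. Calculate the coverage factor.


k = U / uc
k = 6.0603 / 3.092
k = 1.96

1.96


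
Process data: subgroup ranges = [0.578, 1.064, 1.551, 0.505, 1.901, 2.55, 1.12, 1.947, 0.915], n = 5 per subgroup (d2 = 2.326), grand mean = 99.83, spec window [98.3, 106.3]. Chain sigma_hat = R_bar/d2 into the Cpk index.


R_bar = (0.578 + 1.064 + 1.551 + 0.505 + 1.901 + 2.55 + 1.12 + 1.947 + 0.915) / 9 = 1.3478889
sigma = R_bar / d2 = 1.3478889 / 2.326 = 0.57948792
Cp = (USL - LSL)/(6*sigma) = (106.3 - 98.3)/(6*0.57948792) = 2.3009
Cpu = (106.3 - 99.83)/(3*0.57948792) = 3.7217
Cpl = (99.83 - 98.3)/(3*0.57948792) = 0.8801
Cpk = min(Cpu, Cpl) = 0.8801

0.8801


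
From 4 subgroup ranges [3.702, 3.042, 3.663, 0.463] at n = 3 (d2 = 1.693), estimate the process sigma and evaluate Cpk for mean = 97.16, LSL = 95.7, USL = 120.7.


R_bar = (3.702 + 3.042 + 3.663 + 0.463) / 4 = 2.7175
sigma = R_bar / d2 = 2.7175 / 1.693 = 1.6051388
Cp = (USL - LSL)/(6*sigma) = (120.7 - 95.7)/(6*1.6051388) = 2.5958
Cpu = (120.7 - 97.16)/(3*1.6051388) = 4.8885
Cpl = (97.16 - 95.7)/(3*1.6051388) = 0.3032
Cpk = min(Cpu, Cpl) = 0.3032

0.3032


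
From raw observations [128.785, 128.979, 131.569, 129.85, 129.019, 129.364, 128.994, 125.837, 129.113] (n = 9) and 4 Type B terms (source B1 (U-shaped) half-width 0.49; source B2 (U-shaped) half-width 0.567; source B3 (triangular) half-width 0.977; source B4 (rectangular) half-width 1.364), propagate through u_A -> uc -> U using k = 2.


mean = (128.785 + 128.979 + 131.569 + 129.85 + 129.019 + 129.364 + 128.994 + 125.837 + 129.113) / 9 = 129.0566667
s = sqrt(sum((x - mean)^2)/(n-1)) = 1.4786082
u_A = s / sqrt(n) = 1.4786082 / sqrt(9) = 0.4928694
u_B1 = 0.49 / sqrt(2) = 0.34648232
u_B2 = 0.567 / sqrt(2) = 0.40092954
u_B3 = 0.977 / sqrt(6) = 0.39885858
u_B4 = 1.364 / sqrt(3) = 0.78750577
uc = sqrt(0.4928694^2 + 0.34648232^2 + 0.40092954^2 + 0.39885858^2 + 0.78750577^2) = 1.1414763
U = k * uc = 2 * 1.1414763
U = 2.2830

2.2830


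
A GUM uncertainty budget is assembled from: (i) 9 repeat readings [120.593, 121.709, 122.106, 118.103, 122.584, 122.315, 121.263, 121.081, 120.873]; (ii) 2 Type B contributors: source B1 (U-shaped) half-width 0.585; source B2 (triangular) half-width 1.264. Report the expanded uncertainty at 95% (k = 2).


mean = (120.593 + 121.709 + 122.106 + 118.103 + 122.584 + 122.315 + 121.263 + 121.081 + 120.873) / 9 = 121.1807778
s = sqrt(sum((x - mean)^2)/(n-1)) = 1.3379177
u_A = s / sqrt(n) = 1.3379177 / sqrt(9) = 0.44597257
u_B1 = 0.585 / sqrt(2) = 0.41365747
u_B2 = 1.264 / sqrt(6) = 0.51602584
uc = sqrt(0.44597257^2 + 0.41365747^2 + 0.51602584^2) = 0.79767581
U = k * uc = 2 * 0.79767581
U = 1.5954

1.5954


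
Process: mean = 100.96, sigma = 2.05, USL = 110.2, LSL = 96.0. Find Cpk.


Cpu = (USL - mean) / (3*sigma) = (110.2 - 100.96) / (3*2.05) = 1.5024
Cpl = (mean - LSL) / (3*sigma) = (100.96 - 96.0) / (3*2.05) = 0.8065
Cpk = min(Cpu, Cpl) = 0.8065

0.8065


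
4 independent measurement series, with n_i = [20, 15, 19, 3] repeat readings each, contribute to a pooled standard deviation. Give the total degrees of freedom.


nu = sum_i (n_i - 1)
nu = ((20 - 1) + (15 - 1) + (19 - 1) + (3 - 1))
nu = 19 + 14 + 18 + 2
nu = 53

53


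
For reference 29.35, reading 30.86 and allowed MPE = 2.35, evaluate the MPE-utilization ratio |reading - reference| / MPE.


e = indication - reference = 30.86 - 29.35 = 1.5100
|e| = 1.5100
ratio = |e| / MPE = 1.5100 / 2.35
ratio = 0.6426

0.6426


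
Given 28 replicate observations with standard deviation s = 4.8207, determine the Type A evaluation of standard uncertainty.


u_A = s / sqrt(n)
u_A = 4.8207 / sqrt(28)
u_A = 4.8207 / 5.2915026
u_A = 0.9110

0.9110


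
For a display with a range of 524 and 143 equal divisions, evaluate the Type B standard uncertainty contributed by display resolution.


resolution = range / divisions
resolution = 524 / 143 = 3.6643357
u_res = resolution / (2*sqrt(3))
u_res = 3.6643357 / 3.4641016
u_res = 1.0578

1.0578


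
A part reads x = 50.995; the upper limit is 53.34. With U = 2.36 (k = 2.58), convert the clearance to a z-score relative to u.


u = U / k = 2.36 / 2.58 = 0.91472868
margin = |USL - x| = |53.34 - 50.995| = 2.345
z = margin / u = 2.345 / 0.91472868
z = 2.5636

2.5636


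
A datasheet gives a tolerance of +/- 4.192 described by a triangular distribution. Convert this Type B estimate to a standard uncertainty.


u_B = half_width / sqrt(6)
u_B = 4.192 / 2.4494897
u_B = 1.7114

1.7114
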